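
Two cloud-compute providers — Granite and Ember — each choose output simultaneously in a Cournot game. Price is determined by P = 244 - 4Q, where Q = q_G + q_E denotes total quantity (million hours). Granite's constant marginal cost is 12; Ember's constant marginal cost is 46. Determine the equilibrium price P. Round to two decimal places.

Granite's profit: π_G = (244 - 4Q)q_G - (12q_G). Setting ∂π_G/∂q_G = 0: 232 - 8q_G - 4(q_E) = 0.
Ember's first-order condition: 198 - 8q_E - 4(q_G) = 0.
Best responses: q_G = (232 - 4q_E)/8, q_E = (198 - 4q_G)/8.
Substituting one into the other gives q_G = 133/6 and q_E = 41/3.
Total output Q = 215/6, so price P = 244 - 4·(215/6) = 302/3.

100.67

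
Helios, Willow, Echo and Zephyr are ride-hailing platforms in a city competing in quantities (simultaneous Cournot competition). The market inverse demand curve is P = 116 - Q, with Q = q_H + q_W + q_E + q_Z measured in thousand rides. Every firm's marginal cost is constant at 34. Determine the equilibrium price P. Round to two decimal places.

A representative firm's profit is π_i = q_i(116 - Q) - 34q_i.
Setting ∂π_i/∂q_i = 0 with rivals' quantities fixed: 82 - 2q_i - Σ_{j≠i} q_j = 0.
By symmetry each firm produces the same amount; substituting Σ_{j≠i} q_j = 3q_i yields q_i = 82/5.
Total output Q = 328/5, so price P = 116 - 328/5 = 252/5.

50.40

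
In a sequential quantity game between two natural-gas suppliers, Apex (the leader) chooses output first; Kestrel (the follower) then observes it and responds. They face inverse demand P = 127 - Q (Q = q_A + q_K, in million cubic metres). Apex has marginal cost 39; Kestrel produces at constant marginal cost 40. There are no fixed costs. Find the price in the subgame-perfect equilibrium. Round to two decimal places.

61.25

Solve by backward induction. Given q_A, the follower Kestrel maximises π_K = (127 - q_A - q_K)q_K - 40q_K.
∂π_K/∂q_K = 87 - q_A - 2q_K = 0 gives the reaction function q_K = (87 - q_A)/2.
Apex substitutes q_K(q_A) into its own profit: π_A = q_A(127 - q_A - (87 - q_A)/2) - 39q_A = (167/2 - (1/2)q_A)q_A - 39q_A.
The leader's first-order condition 89/2 - q_A = 0 yields q_A = 89/2.
Then q_K = (87 - 89/2)/2 = 85/4.
Total output Q = 263/4, so price P = 127 - 263/4 = 245/4.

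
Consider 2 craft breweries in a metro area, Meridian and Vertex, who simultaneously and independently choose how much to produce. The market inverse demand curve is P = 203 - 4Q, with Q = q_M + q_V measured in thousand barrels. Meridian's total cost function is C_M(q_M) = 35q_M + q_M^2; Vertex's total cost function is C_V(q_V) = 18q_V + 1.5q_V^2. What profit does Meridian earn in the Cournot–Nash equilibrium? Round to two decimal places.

694.69

Meridian's profit: π_M = (203 - 4Q)q_M - (35q_M + q_M²). Setting ∂π_M/∂q_M = 0: 168 - 10q_M - 4(q_V) = 0.
Vertex's first-order condition: 185 - 11q_V - 4(q_M) = 0.
Rearranging gives the reaction functions q_M = (168 - 4q_V)/10 and q_V = (185 - 4q_M)/11.
Solving the pair: q_M = 554/47, q_V = 589/47.
Price P = 203 - 4·(1143/47) = 105.7234.
Meridian's profit: 105.7234·(554/47) - 35·(554/47) - (554/47)² = 694.6944.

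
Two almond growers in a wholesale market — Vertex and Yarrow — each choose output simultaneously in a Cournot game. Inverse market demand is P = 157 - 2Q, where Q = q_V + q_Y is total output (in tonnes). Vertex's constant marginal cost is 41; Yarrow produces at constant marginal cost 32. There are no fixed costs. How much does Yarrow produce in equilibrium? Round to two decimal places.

22.33

Vertex's profit: π_V = (157 - 2Q)q_V - (41q_V). Setting ∂π_V/∂q_V = 0: 116 - 4q_V - 2(q_Y) = 0.
Yarrow's first-order condition: 125 - 4q_Y - 2(q_V) = 0.
Best responses: q_V = (116 - 2q_Y)/4, q_Y = (125 - 2q_V)/4.
Substituting one into the other gives q_V = 107/6 and q_Y = 67/3.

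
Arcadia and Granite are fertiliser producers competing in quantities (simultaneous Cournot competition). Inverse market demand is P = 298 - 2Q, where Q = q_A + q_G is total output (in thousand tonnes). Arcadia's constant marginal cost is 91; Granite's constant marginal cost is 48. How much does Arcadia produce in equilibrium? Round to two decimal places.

Arcadia's profit: π_A = (298 - 2Q)q_A - (91q_A). Setting ∂π_A/∂q_A = 0: 207 - 4q_A - 2(q_G) = 0.
Granite's first-order condition: 250 - 4q_G - 2(q_A) = 0.
Rearranging gives the reaction functions q_A = (207 - 2q_G)/4 and q_G = (250 - 2q_A)/4.
Substituting one into the other gives q_A = 82/3 and q_G = 293/6.

27.33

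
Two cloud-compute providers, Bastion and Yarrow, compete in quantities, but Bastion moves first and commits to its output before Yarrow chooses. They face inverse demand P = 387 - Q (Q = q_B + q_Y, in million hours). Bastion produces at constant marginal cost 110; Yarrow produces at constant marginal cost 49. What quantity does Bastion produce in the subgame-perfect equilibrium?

Solve by backward induction. Given q_B, the follower Yarrow maximises π_Y = (387 - q_B - q_Y)q_Y - 49q_Y.
Follower FOC: 338 - q_B - 2q_Y = 0, so q_Y(q_B) = (338 - q_B)/2.
The leader anticipates this reaction. Substituting into P = 387 - Q gives P = 218 - (1/2)q_B, so π_B = (218 - (1/2)q_B)q_B - 110q_B.
Maximising: ∂π_B/∂q_B = 108 - q_B = 0, giving q_B = 108.
Then q_Y = (338 - 108)/2 = 115.

108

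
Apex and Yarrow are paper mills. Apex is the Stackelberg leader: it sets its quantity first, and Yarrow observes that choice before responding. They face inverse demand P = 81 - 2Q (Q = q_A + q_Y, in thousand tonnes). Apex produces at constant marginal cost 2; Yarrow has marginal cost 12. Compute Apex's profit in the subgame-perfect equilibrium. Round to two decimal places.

The follower Yarrow best-responds to any q_A: π_Y = (81 - 2Q)q_Y - 12q_Y.
∂π_Y/∂q_Y = 69 - 2q_A - 4q_Y = 0 gives the reaction function q_Y = (69 - 2q_A)/4.
The leader anticipates this reaction. Substituting into P = 81 - 2Q gives P = 93/2 - q_A, so π_A = (93/2 - q_A)q_A - 2q_A.
Leader FOC: 89/2 - 2q_A = 0, so q_A = 89/4.
Then q_Y = (69 - 2·(89/4))/4 = 49/8.
Price P = 81 - 2·(227/8) = 97/4.
Apex's profit: (97/4 - 2)·(89/4) = 495.0625.

495.06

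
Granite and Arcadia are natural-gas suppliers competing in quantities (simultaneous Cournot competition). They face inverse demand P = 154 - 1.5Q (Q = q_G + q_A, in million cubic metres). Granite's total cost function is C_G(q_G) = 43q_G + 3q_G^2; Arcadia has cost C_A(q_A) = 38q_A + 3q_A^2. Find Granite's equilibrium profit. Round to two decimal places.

Granite's profit: π_G = (154 - 1.5Q)q_G - (43q_G + 3q_G²). Setting ∂π_G/∂q_G = 0: 111 - 9q_G - (3/2)(q_A) = 0.
Arcadia's first-order condition: 116 - 9q_A - (3/2)(q_G) = 0.
So q_G = (111 - (3/2)q_A)/9 and q_A = (116 - (3/2)q_G)/9.
Substituting one into the other gives q_G = 220/21 and q_A = 78/7.
Price P = 154 - (3/2)·(454/21) = 851/7.
Granite's profit: (851/7)·(220/21) - 43·(220/21) - 3(220/21)² = 493.8776.

493.88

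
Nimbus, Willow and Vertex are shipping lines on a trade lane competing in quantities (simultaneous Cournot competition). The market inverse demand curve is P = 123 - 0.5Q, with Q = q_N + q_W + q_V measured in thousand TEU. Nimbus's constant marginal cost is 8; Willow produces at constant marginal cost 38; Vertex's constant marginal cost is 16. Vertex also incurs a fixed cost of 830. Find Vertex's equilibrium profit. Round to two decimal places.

1000.13

Nimbus's profit: π_N = (123 - 0.5Q)q_N - (8q_N). Setting ∂π_N/∂q_N = 0: 115 - q_N - (1/2)(q_W + q_V) = 0.
Willow's profit: π_W = (123 - 0.5Q)q_W - (38q_W). Setting ∂π_W/∂q_W = 0: 85 - q_W - (1/2)(q_N + q_V) = 0.
Vertex's first-order condition: 107 - q_V - (1/2)(q_N + q_W) = 0.
Adding the 3 conditions: 307 − Q − Q = 0, i.e. Q = 307/2.
Back-substituting: q_N = (115 − 307/4)/(1/2) = 153/2, q_W = (85 − 307/4)/(1/2) = 33/2, q_V = (107 − 307/4)/(1/2) = 121/2.
Price P = 123 - (1/2)·(307/2) = 185/4.
Vertex's profit: (185/4 - 16)·(121/2) - 830 = 1000.1250.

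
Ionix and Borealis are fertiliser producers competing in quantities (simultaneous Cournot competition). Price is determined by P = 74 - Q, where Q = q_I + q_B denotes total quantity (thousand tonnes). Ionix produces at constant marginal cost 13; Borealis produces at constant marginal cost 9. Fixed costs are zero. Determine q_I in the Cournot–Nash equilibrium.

19

Ionix's profit: π_I = (74 - Q)q_I - (13q_I). Setting ∂π_I/∂q_I = 0: 61 - 2q_I - (q_B) = 0.
Borealis's profit: π_B = (74 - Q)q_B - (9q_B). Setting ∂π_B/∂q_B = 0: 65 - 2q_B - (q_I) = 0.
So q_I = (61 - q_B)/2 and q_B = (65 - q_I)/2.
Solving the pair: q_I = 19, q_B = 23.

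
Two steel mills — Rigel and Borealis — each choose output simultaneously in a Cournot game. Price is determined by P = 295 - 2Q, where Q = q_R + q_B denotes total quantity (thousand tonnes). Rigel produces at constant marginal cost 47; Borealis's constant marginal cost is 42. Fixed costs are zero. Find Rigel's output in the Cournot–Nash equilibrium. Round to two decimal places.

Rigel's profit: π_R = (295 - 2Q)q_R - (47q_R). Setting ∂π_R/∂q_R = 0: 248 - 4q_R - 2(q_B) = 0.
Borealis's profit: π_B = (295 - 2Q)q_B - (42q_B). Setting ∂π_B/∂q_B = 0: 253 - 4q_B - 2(q_R) = 0.
Rearranging gives the reaction functions q_R = (248 - 2q_B)/4 and q_B = (253 - 2q_R)/4.
Substituting one into the other gives q_R = 81/2 and q_B = 43.

40.50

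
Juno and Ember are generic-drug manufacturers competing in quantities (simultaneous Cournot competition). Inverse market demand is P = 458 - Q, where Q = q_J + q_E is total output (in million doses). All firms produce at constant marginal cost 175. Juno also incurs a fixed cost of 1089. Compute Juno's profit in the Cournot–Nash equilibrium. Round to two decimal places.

7809.78

Each firm earns π_i = (458 - Q)q_i - 175q_i.
First-order condition (treating rivals' output as given): 283 - 2q_i - q_j = 0.
By symmetry each firm produces the same amount; substituting q_j = q_i yields q_i = 283/3.
Price P = 458 - 566/3 = 808/3.
Juno's profit: (808/3 - 175)·(283/3) - 1089 = 7809.7778.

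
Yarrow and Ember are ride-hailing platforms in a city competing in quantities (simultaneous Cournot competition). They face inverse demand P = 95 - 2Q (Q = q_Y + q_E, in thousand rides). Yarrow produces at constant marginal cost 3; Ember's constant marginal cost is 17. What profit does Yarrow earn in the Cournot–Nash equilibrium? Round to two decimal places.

624.22

Yarrow's profit: π_Y = (95 - 2Q)q_Y - (3q_Y). Setting ∂π_Y/∂q_Y = 0: 92 - 4q_Y - 2(q_E) = 0.
Ember's first-order condition: 78 - 4q_E - 2(q_Y) = 0.
Rearranging gives the reaction functions q_Y = (92 - 2q_E)/4 and q_E = (78 - 2q_Y)/4.
Solving the pair: q_Y = 53/3, q_E = 32/3.
Price P = 95 - 2·(85/3) = 115/3.
Yarrow's profit: (115/3 - 3)·(53/3) = 624.2222.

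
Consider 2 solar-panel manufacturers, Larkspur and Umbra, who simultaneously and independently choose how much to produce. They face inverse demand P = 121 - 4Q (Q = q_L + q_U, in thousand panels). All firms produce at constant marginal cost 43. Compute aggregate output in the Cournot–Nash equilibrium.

Each firm earns π_i = (121 - 4Q)q_i - 43q_i.
First-order condition (treating rivals' output as given): 78 - 8q_i - 4q_j = 0.
By symmetry each firm produces the same amount; substituting q_j = q_i yields q_i = 78/12 = 13/2.
Total output Q = 13/2 + 13/2 = 13.

13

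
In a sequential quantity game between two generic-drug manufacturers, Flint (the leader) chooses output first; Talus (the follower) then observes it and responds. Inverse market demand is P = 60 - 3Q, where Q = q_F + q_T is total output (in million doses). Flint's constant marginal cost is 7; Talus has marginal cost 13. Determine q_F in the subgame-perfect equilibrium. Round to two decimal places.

Solve by backward induction. Given q_F, the follower Talus maximises π_T = (60 - 3q_F - 3q_T)q_T - 13q_T.
∂π_T/∂q_T = 47 - 3q_F - 6q_T = 0 gives the reaction function q_T = (47 - 3q_F)/6.
The leader anticipates this reaction. Substituting into P = 60 - 3Q gives P = 73/2 - (3/2)q_F, so π_F = (73/2 - (3/2)q_F)q_F - 7q_F.
Maximising: ∂π_F/∂q_F = 59/2 - 3q_F = 0, giving q_F = 59/6.
Then q_T = (47 - 3·(59/6))/6 = 35/12.

9.83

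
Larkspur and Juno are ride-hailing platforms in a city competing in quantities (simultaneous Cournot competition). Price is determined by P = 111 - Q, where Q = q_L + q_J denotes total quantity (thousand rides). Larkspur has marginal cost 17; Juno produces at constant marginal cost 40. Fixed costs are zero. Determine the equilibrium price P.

Larkspur's profit: π_L = (111 - Q)q_L - (17q_L). Setting ∂π_L/∂q_L = 0: 94 - 2q_L - (q_J) = 0.
Juno's profit: π_J = (111 - Q)q_J - (40q_J). Setting ∂π_J/∂q_J = 0: 71 - 2q_J - (q_L) = 0.
Best responses: q_L = (94 - q_J)/2, q_J = (71 - q_L)/2.
Substituting one into the other gives q_L = 39 and q_J = 16.
Total output Q = 55, so price P = 111 - 55 = 56.

56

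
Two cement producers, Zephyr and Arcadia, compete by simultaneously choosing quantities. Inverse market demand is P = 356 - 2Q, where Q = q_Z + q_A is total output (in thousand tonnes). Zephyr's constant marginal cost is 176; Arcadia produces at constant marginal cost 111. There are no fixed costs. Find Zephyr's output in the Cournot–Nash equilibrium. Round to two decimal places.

19.17

Zephyr's profit: π_Z = (356 - 2Q)q_Z - (176q_Z). Setting ∂π_Z/∂q_Z = 0: 180 - 4q_Z - 2(q_A) = 0.
Arcadia's profit: π_A = (356 - 2Q)q_A - (111q_A). Setting ∂π_A/∂q_A = 0: 245 - 4q_A - 2(q_Z) = 0.
Rearranging gives the reaction functions q_Z = (180 - 2q_A)/4 and q_A = (245 - 2q_Z)/4.
Solving the pair: q_Z = 115/6, q_A = 155/3.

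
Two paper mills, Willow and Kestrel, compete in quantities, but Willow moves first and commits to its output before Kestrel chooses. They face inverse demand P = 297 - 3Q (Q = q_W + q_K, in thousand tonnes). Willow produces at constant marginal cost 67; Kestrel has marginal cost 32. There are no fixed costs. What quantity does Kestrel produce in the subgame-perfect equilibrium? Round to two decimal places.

27.92

Solve by backward induction. Given q_W, the follower Kestrel maximises π_K = (297 - 3q_W - 3q_K)q_K - 32q_K.
Follower FOC: 265 - 3q_W - 6q_K = 0, so q_K(q_W) = (265 - 3q_W)/6.
Willow substitutes q_K(q_W) into its own profit: π_W = q_W(297 - 3q_W - (265 - 3q_W)/2) - 67q_W = (329/2 - (3/2)q_W)q_W - 67q_W.
The leader's first-order condition 195/2 - 3q_W = 0 yields q_W = 65/2.
Then q_K = (265 - 3·(65/2))/6 = 335/12.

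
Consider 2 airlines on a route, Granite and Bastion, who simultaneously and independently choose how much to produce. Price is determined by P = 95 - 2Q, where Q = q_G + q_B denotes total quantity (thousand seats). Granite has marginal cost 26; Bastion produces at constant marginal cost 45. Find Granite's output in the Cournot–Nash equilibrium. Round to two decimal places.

Granite's profit: π_G = (95 - 2Q)q_G - (26q_G). Setting ∂π_G/∂q_G = 0: 69 - 4q_G - 2(q_B) = 0.
Bastion's first-order condition: 50 - 4q_B - 2(q_G) = 0.
So q_G = (69 - 2q_B)/4 and q_B = (50 - 2q_G)/4.
Substituting one into the other gives q_G = 44/3 and q_B = 31/6.

14.67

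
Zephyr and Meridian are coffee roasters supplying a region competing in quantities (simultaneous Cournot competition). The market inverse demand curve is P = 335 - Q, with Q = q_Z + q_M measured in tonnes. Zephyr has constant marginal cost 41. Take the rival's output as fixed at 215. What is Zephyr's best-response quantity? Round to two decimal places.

With the rival's output fixed at 215, Zephyr's profit is π_Z = (335 - 215 - q_Z)q_Z - (41q_Z) = (120 - q_Z)q_Z - (41q_Z).
∂π_Z/∂q_Z = 79 - 2q_Z = 0, so q_Z = 79/2.

39.50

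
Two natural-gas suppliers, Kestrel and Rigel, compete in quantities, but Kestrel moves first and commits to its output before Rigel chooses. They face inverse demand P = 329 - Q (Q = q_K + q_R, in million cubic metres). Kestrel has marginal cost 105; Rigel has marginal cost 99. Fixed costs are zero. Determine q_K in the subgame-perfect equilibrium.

109

Solve by backward induction. Given q_K, the follower Rigel maximises π_R = (329 - q_K - q_R)q_R - 99q_R.
Setting the follower's marginal profit to zero, 230 - q_K - 2q_R = 0, i.e. q_R = (230 - q_K)/2.
Kestrel substitutes q_R(q_K) into its own profit: π_K = q_K(329 - q_K - (230 - q_K)/2) - 105q_K = (214 - (1/2)q_K)q_K - 105q_K.
The leader's first-order condition 109 - q_K = 0 yields q_K = 109.
Then q_R = (230 - 109)/2 = 121/2.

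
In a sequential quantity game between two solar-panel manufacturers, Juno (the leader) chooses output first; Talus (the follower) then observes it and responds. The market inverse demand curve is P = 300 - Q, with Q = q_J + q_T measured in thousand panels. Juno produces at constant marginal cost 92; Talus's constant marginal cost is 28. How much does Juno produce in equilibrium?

The follower Talus best-responds to any q_J: π_T = (300 - Q)q_T - 28q_T.
∂π_T/∂q_T = 272 - q_J - 2q_T = 0 gives the reaction function q_T = (272 - q_J)/2.
The leader anticipates this reaction. Substituting into P = 300 - Q gives P = 164 - (1/2)q_J, so π_J = (164 - (1/2)q_J)q_J - 92q_J.
Maximising: ∂π_J/∂q_J = 72 - q_J = 0, giving q_J = 72.
Then q_T = (272 - 72)/2 = 100.

72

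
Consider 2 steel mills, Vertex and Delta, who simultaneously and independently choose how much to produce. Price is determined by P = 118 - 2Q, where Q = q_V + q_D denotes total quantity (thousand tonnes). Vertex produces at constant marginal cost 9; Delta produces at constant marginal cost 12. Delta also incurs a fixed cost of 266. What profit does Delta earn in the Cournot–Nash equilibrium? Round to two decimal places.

323.39

Vertex's profit: π_V = (118 - 2Q)q_V - (9q_V). Setting ∂π_V/∂q_V = 0: 109 - 4q_V - 2(q_D) = 0.
Delta's first-order condition: 106 - 4q_D - 2(q_V) = 0.
Rearranging gives the reaction functions q_V = (109 - 2q_D)/4 and q_D = (106 - 2q_V)/4.
Substituting one into the other gives q_V = 56/3 and q_D = 103/6.
Price P = 118 - 2·(215/6) = 139/3.
Delta's profit: (139/3 - 12)·(103/6) - 266 = 323.3889.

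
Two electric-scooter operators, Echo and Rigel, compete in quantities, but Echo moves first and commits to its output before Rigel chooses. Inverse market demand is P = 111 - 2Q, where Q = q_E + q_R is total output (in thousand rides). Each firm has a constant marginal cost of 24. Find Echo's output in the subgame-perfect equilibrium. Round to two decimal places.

Solve by backward induction. Given q_E, the follower Rigel maximises π_R = (111 - 2q_E - 2q_R)q_R - 24q_R.
Follower FOC: 87 - 2q_E - 4q_R = 0, so q_R(q_E) = (87 - 2q_E)/4.
The leader anticipates this reaction. Substituting into P = 111 - 2Q gives P = 135/2 - q_E, so π_E = (135/2 - q_E)q_E - 24q_E.
Maximising: ∂π_E/∂q_E = 87/2 - 2q_E = 0, giving q_E = 87/4.
Then q_R = (87 - 2·(87/4))/4 = 87/8.

21.75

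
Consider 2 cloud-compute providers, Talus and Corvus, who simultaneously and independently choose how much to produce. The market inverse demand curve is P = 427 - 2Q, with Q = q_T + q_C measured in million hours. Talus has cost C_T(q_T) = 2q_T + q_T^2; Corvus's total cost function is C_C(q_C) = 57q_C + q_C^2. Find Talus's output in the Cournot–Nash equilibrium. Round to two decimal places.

Talus's profit: π_T = (427 - 2Q)q_T - (2q_T + q_T²). Setting ∂π_T/∂q_T = 0: 425 - 6q_T - 2(q_C) = 0.
Corvus's first-order condition: 370 - 6q_C - 2(q_T) = 0.
Best responses: q_T = (425 - 2q_C)/6, q_C = (370 - 2q_T)/6.
Solving the pair: q_T = 905/16, q_C = 685/16.

56.56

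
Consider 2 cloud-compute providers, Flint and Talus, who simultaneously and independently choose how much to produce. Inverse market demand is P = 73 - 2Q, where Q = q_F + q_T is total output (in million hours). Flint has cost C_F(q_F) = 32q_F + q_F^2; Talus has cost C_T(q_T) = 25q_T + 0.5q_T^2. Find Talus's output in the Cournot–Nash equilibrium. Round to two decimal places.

Flint's profit: π_F = (73 - 2Q)q_F - (32q_F + q_F²). Setting ∂π_F/∂q_F = 0: 41 - 6q_F - 2(q_T) = 0.
Talus's profit: π_T = (73 - 2Q)q_T - (25q_T + (1/2)q_T²). Setting ∂π_T/∂q_T = 0: 48 - 5q_T - 2(q_F) = 0.
So q_F = (41 - 2q_T)/6 and q_T = (48 - 2q_F)/5.
Solving the pair: q_F = 109/26, q_T = 103/13.

7.92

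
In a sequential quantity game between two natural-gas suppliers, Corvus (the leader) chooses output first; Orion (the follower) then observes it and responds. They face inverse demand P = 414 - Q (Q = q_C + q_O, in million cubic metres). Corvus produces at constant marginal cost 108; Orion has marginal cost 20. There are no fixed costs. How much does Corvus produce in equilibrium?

109

Solve by backward induction. Given q_C, the follower Orion maximises π_O = (414 - q_C - q_O)q_O - 20q_O.
Follower FOC: 394 - q_C - 2q_O = 0, so q_O(q_C) = (394 - q_C)/2.
Corvus substitutes q_O(q_C) into its own profit: π_C = q_C(414 - q_C - (394 - q_C)/2) - 108q_C = (217 - (1/2)q_C)q_C - 108q_C.
Leader FOC: 109 - q_C = 0, so q_C = 109.
Then q_O = (394 - 109)/2 = 285/2.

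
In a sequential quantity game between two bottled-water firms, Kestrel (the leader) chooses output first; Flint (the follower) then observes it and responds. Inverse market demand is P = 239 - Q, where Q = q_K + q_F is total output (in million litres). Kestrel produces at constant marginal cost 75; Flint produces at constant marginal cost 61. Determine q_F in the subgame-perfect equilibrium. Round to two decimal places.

The follower Flint best-responds to any q_K: π_F = (239 - Q)q_F - 61q_F.
Follower FOC: 178 - q_K - 2q_F = 0, so q_F(q_K) = (178 - q_K)/2.
The leader anticipates this reaction. Substituting into P = 239 - Q gives P = 150 - (1/2)q_K, so π_K = (150 - (1/2)q_K)q_K - 75q_K.
Maximising: ∂π_K/∂q_K = 75 - q_K = 0, giving q_K = 75.
Then q_F = (178 - 75)/2 = 103/2.

51.50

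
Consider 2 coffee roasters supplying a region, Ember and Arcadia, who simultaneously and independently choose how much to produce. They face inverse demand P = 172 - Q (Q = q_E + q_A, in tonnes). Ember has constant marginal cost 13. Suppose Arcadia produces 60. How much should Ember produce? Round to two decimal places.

49.50

With the rival's output fixed at 60, Ember's profit is π_E = (172 - 60 - q_E)q_E - (13q_E) = (112 - q_E)q_E - (13q_E).
∂π_E/∂q_E = 99 - 2q_E = 0, so q_E = 99/2.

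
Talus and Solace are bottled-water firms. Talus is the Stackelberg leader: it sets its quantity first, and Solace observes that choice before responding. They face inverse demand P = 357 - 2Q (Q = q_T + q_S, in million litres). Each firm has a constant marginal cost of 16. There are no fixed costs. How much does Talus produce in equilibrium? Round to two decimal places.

Solve by backward induction. Given q_T, the follower Solace maximises π_S = (357 - 2q_T - 2q_S)q_S - 16q_S.
Setting the follower's marginal profit to zero, 341 - 2q_T - 4q_S = 0, i.e. q_S = (341 - 2q_T)/4.
Talus substitutes q_S(q_T) into its own profit: π_T = q_T(357 - 2q_T - (341 - 2q_T)/2) - 16q_T = (373/2 - q_T)q_T - 16q_T.
Maximising: ∂π_T/∂q_T = 341/2 - 2q_T = 0, giving q_T = 341/4.
Then q_S = (341 - 2·(341/4))/4 = 341/8.

85.25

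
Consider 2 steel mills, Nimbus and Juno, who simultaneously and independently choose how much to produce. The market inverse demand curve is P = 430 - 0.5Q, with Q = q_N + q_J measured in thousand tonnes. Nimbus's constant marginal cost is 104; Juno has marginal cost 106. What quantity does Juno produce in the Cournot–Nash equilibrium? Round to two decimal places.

214.67

Nimbus's profit: π_N = (430 - 0.5Q)q_N - (104q_N). Setting ∂π_N/∂q_N = 0: 326 - q_N - (1/2)(q_J) = 0.
Juno's profit: π_J = (430 - 0.5Q)q_J - (106q_J). Setting ∂π_J/∂q_J = 0: 324 - q_J - (1/2)(q_N) = 0.
So q_N = (326 - (1/2)q_J) and q_J = (324 - (1/2)q_N).
Solving the pair: q_N = 656/3, q_J = 644/3.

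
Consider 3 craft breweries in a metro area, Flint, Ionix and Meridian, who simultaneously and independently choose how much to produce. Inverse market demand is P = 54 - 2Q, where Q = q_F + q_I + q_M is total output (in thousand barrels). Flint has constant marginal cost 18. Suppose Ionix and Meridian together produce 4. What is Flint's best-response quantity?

7

With rivals' combined output fixed at 4, Flint's profit is π_F = (54 - 2·4 - 2q_F)q_F - (18q_F) = (46 - 2q_F)q_F - (18q_F).
∂π_F/∂q_F = 28 - 4q_F = 0, so q_F = 7.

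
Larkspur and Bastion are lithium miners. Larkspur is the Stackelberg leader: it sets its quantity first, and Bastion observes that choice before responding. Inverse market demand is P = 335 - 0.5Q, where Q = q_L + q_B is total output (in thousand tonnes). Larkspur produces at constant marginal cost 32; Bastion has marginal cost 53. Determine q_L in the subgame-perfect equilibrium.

Solve by backward induction. Given q_L, the follower Bastion maximises π_B = (335 - (1/2)q_L - (1/2)q_B)q_B - 53q_B.
Setting the follower's marginal profit to zero, 282 - (1/2)q_L - q_B = 0, i.e. q_B = (282 - (1/2)q_L).
The leader anticipates this reaction. Substituting into P = 335 - 0.5Q gives P = 194 - (1/4)q_L, so π_L = (194 - (1/4)q_L)q_L - 32q_L.
Leader FOC: 162 - (1/2)q_L = 0, so q_L = 324.
Then q_B = (282 - (1/2)·324) = 120.

324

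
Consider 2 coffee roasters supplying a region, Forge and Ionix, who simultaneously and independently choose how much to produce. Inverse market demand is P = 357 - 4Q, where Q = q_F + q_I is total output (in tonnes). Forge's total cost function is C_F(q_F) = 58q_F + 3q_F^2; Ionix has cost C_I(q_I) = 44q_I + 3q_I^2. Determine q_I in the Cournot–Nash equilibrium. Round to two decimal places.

Forge's profit: π_F = (357 - 4Q)q_F - (58q_F + 3q_F²). Setting ∂π_F/∂q_F = 0: 299 - 14q_F - 4(q_I) = 0.
Ionix's first-order condition: 313 - 14q_I - 4(q_F) = 0.
Best responses: q_F = (299 - 4q_I)/14, q_I = (313 - 4q_F)/14.
Solving the pair: q_F = 163/10, q_I = 177/10.

17.70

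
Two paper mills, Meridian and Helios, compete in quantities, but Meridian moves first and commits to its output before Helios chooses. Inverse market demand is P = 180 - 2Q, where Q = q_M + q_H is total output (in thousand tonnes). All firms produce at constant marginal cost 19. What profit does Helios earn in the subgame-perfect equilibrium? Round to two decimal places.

810.03

The follower Helios best-responds to any q_M: π_H = (180 - 2Q)q_H - 19q_H.
Follower FOC: 161 - 2q_M - 4q_H = 0, so q_H(q_M) = (161 - 2q_M)/4.
The leader anticipates this reaction. Substituting into P = 180 - 2Q gives P = 199/2 - q_M, so π_M = (199/2 - q_M)q_M - 19q_M.
The leader's first-order condition 161/2 - 2q_M = 0 yields q_M = 161/4.
Then q_H = (161 - 2·(161/4))/4 = 161/8.
Price P = 180 - 2·(483/8) = 237/4.
Helios's profit: (237/4 - 19)·(161/8) = 810.0313.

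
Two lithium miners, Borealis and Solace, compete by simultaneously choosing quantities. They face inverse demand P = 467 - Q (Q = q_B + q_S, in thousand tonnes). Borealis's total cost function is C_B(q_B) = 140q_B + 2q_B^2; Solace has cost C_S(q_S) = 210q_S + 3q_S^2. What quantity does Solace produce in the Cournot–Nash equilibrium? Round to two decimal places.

25.85

Borealis's profit: π_B = (467 - Q)q_B - (140q_B + 2q_B²). Setting ∂π_B/∂q_B = 0: 327 - 6q_B - (q_S) = 0.
Solace's profit: π_S = (467 - Q)q_S - (210q_S + 3q_S²). Setting ∂π_S/∂q_S = 0: 257 - 8q_S - (q_B) = 0.
So q_B = (327 - q_S)/6 and q_S = (257 - q_B)/8.
Solving the pair: q_B = 50.1915, q_S = 1215/47.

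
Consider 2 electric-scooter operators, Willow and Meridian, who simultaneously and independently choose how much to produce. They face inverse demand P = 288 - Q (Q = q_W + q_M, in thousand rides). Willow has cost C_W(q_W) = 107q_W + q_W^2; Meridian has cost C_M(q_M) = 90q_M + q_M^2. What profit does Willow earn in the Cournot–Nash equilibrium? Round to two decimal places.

2459.34

Willow's profit: π_W = (288 - Q)q_W - (107q_W + q_W²). Setting ∂π_W/∂q_W = 0: 181 - 4q_W - (q_M) = 0.
Meridian's first-order condition: 198 - 4q_M - (q_W) = 0.
So q_W = (181 - q_M)/4 and q_M = (198 - q_W)/4.
Substituting one into the other gives q_W = 526/15 and q_M = 611/15.
Price P = 288 - 379/5 = 1061/5.
Willow's profit: (1061/5)·(526/15) - 107·(526/15) - (526/15)² = 2459.3422.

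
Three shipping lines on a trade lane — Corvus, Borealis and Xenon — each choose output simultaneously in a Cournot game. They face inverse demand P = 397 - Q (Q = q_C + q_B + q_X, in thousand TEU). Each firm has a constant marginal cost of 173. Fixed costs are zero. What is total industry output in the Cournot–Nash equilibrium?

Each firm earns π_i = (397 - Q)q_i - 173q_i.
First-order condition (treating rivals' output as given): 224 - 2q_i - Σ_{j≠i} q_j = 0.
By symmetry each firm produces the same amount; substituting Σ_{j≠i} q_j = 2q_i yields q_i = 224/4 = 56.
Total output Q = 56 + 56 + 56 = 168.

168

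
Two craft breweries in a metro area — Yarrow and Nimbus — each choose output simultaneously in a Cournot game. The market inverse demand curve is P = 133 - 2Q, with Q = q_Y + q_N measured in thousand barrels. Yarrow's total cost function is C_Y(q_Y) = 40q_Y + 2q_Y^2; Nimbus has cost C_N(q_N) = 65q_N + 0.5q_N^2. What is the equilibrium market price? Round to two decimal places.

94.83

Yarrow's profit: π_Y = (133 - 2Q)q_Y - (40q_Y + 2q_Y²). Setting ∂π_Y/∂q_Y = 0: 93 - 8q_Y - 2(q_N) = 0.
Nimbus's profit: π_N = (133 - 2Q)q_N - (65q_N + (1/2)q_N²). Setting ∂π_N/∂q_N = 0: 68 - 5q_N - 2(q_Y) = 0.
So q_Y = (93 - 2q_N)/8 and q_N = (68 - 2q_Y)/5.
Solving the pair: q_Y = 329/36, q_N = 179/18.
Total output Q = 229/12, so price P = 133 - 2·(229/12) = 569/6.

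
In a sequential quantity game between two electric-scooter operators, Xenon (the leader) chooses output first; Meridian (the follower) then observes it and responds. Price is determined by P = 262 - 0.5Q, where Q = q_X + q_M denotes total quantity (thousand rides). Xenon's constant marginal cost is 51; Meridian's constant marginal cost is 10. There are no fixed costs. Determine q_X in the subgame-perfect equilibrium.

170

Solve by backward induction. Given q_X, the follower Meridian maximises π_M = (262 - (1/2)q_X - (1/2)q_M)q_M - 10q_M.
Follower FOC: 252 - (1/2)q_X - q_M = 0, so q_M(q_X) = (252 - (1/2)q_X).
The leader anticipates this reaction. Substituting into P = 262 - 0.5Q gives P = 136 - (1/4)q_X, so π_X = (136 - (1/4)q_X)q_X - 51q_X.
Leader FOC: 85 - (1/2)q_X = 0, so q_X = 170.
Then q_M = (252 - (1/2)·170) = 167.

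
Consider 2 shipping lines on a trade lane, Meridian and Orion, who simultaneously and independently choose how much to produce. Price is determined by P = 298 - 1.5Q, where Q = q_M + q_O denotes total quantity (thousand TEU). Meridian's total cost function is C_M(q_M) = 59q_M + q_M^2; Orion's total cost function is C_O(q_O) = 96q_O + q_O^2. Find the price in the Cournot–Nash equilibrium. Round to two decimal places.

196.23

Meridian's profit: π_M = (298 - 1.5Q)q_M - (59q_M + q_M²). Setting ∂π_M/∂q_M = 0: 239 - 5q_M - (3/2)(q_O) = 0.
Orion's profit: π_O = (298 - 1.5Q)q_O - (96q_O + q_O²). Setting ∂π_O/∂q_O = 0: 202 - 5q_O - (3/2)(q_M) = 0.
Rearranging gives the reaction functions q_M = (239 - (3/2)q_O)/5 and q_O = (202 - (3/2)q_M)/5.
Solving the pair: q_M = 39.2088, q_O = 28.6374.
Total output Q = 882/13, so price P = 298 - (3/2)·(882/13) = 196.2308.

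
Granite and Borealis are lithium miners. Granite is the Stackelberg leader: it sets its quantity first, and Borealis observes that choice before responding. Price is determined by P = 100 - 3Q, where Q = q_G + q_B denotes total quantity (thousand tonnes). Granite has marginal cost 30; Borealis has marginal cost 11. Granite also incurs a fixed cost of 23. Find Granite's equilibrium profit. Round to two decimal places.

The follower Borealis best-responds to any q_G: π_B = (100 - 3Q)q_B - 11q_B.
Follower FOC: 89 - 3q_G - 6q_B = 0, so q_B(q_G) = (89 - 3q_G)/6.
The leader anticipates this reaction. Substituting into P = 100 - 3Q gives P = 111/2 - (3/2)q_G, so π_G = (111/2 - (3/2)q_G)q_G - 30q_G.
Leader FOC: 51/2 - 3q_G = 0, so q_G = 17/2.
Then q_B = (89 - 3·(17/2))/6 = 127/12.
Price P = 100 - 3·(229/12) = 171/4.
Granite's profit: (171/4 - 30)·(17/2) - 23 = 683/8.

85.38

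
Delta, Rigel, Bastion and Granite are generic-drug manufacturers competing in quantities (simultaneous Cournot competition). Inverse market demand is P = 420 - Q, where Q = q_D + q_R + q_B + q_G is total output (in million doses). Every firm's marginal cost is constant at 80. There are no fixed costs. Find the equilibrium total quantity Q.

272

A representative firm's profit is π_i = q_i(420 - Q) - 80q_i.
Setting ∂π_i/∂q_i = 0 with rivals' quantities fixed: 340 - 2q_i - Σ_{j≠i} q_j = 0.
With identical firms every q_j equals q_i, so Σ_{j≠i} q_j = 3q_i and 340 = 5q_i, giving q_i = 68.
Total output Q = 68 + 68 + 68 + 68 = 272.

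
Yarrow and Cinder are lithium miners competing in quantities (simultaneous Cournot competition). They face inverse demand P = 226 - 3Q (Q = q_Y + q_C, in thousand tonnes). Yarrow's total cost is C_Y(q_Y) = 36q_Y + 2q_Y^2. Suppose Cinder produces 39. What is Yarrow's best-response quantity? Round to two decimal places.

With the rival's output fixed at 39, Yarrow's profit is π_Y = (226 - 3·39 - 3q_Y)q_Y - (36q_Y + 2q_Y²) = (109 - 3q_Y)q_Y - (36q_Y + 2q_Y²).
∂π_Y/∂q_Y = 73 - 10q_Y = 0, so q_Y = 73/10.

7.30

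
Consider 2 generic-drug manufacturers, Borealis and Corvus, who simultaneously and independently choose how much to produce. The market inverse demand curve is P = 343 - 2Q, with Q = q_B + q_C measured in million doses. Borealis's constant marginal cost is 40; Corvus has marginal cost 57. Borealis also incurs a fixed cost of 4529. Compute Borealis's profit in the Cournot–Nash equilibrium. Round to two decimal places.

1159.89

Borealis's profit: π_B = (343 - 2Q)q_B - (40q_B). Setting ∂π_B/∂q_B = 0: 303 - 4q_B - 2(q_C) = 0.
Corvus's first-order condition: 286 - 4q_C - 2(q_B) = 0.
Best responses: q_B = (303 - 2q_C)/4, q_C = (286 - 2q_B)/4.
Solving the pair: q_B = 160/3, q_C = 269/6.
Price P = 343 - 2·(589/6) = 440/3.
Borealis's profit: (440/3 - 40)·(160/3) - 4529 = 1159.8889.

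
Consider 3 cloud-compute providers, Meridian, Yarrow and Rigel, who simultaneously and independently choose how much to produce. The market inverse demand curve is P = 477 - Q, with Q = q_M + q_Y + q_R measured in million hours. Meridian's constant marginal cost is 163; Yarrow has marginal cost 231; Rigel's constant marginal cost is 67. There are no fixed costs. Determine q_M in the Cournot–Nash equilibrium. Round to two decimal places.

71.50

Meridian's profit: π_M = (477 - Q)q_M - (163q_M). Setting ∂π_M/∂q_M = 0: 314 - 2q_M - (q_Y + q_R) = 0.
Yarrow's first-order condition: 246 - 2q_Y - (q_M + q_R) = 0.
Rigel's first-order condition: 410 - 2q_R - (q_M + q_Y) = 0.
Adding the 3 conditions: 970 − 2Q − 2Q = 0, i.e. Q = 485/2.
Back-substituting: q_M = (314 − 485/2) = 143/2, q_Y = (246 − 485/2) = 7/2, q_R = (410 − 485/2) = 335/2.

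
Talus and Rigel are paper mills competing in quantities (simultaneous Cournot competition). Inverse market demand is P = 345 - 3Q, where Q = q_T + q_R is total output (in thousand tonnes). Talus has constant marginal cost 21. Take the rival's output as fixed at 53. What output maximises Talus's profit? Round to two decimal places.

With the rival's output fixed at 53, Talus's profit is π_T = (345 - 3·53 - 3q_T)q_T - (21q_T) = (186 - 3q_T)q_T - (21q_T).
∂π_T/∂q_T = 165 - 6q_T = 0, so q_T = 55/2.

27.50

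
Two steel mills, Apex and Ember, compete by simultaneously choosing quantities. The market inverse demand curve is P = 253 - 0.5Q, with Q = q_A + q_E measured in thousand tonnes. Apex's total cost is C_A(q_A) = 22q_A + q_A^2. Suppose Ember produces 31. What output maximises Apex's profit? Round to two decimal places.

With the rival's output fixed at 31, Apex's profit is π_A = (253 - (1/2)·31 - (1/2)q_A)q_A - (22q_A + q_A²) = (475/2 - (1/2)q_A)q_A - (22q_A + q_A²).
∂π_A/∂q_A = 431/2 - 3q_A = 0, so q_A = 431/6.

71.83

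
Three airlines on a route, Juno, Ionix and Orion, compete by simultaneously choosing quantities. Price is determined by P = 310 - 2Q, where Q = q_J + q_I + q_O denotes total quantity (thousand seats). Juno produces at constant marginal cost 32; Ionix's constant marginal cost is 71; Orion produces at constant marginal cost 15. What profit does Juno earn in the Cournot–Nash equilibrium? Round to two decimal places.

Juno's profit: π_J = (310 - 2Q)q_J - (32q_J). Setting ∂π_J/∂q_J = 0: 278 - 4q_J - 2(q_I + q_O) = 0.
Ionix's first-order condition: 239 - 4q_I - 2(q_J + q_O) = 0.
Orion's profit: π_O = (310 - 2Q)q_O - (15q_O). Setting ∂π_O/∂q_O = 0: 295 - 4q_O - 2(q_J + q_I) = 0.
Summing all 3 equations gives 812 − 8Q = 0, hence Q = 203/2.
Back-substituting: q_J = (278 − 203)/2 = 75/2, q_I = (239 − 203)/2 = 18, q_O = (295 − 203)/2 = 46.
Price P = 310 - 2·(203/2) = 107.
Juno's profit: (107 - 32)·(75/2) = 2812.5000.

2812.50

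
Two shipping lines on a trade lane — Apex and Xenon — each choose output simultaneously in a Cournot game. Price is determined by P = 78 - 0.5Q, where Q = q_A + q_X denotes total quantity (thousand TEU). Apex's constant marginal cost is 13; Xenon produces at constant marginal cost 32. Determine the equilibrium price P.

41

Apex's profit: π_A = (78 - 0.5Q)q_A - (13q_A). Setting ∂π_A/∂q_A = 0: 65 - q_A - (1/2)(q_X) = 0.
Xenon's profit: π_X = (78 - 0.5Q)q_X - (32q_X). Setting ∂π_X/∂q_X = 0: 46 - q_X - (1/2)(q_A) = 0.
So q_A = (65 - (1/2)q_X) and q_X = (46 - (1/2)q_A).
Substituting one into the other gives q_A = 56 and q_X = 18.
Total output Q = 74, so price P = 78 - (1/2)·74 = 41.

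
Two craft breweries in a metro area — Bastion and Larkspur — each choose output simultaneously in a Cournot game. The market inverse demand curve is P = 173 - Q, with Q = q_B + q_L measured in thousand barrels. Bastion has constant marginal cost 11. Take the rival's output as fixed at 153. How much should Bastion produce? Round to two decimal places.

4.50

With the rival's output fixed at 153, Bastion's profit is π_B = (173 - 153 - q_B)q_B - (11q_B) = (20 - q_B)q_B - (11q_B).
∂π_B/∂q_B = 9 - 2q_B = 0, so q_B = 9/2.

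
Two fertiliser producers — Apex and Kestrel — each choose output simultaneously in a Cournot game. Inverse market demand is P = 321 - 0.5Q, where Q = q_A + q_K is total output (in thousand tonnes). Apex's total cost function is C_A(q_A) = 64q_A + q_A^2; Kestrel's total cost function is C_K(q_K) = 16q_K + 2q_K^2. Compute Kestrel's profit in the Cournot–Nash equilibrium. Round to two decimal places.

Apex's profit: π_A = (321 - 0.5Q)q_A - (64q_A + q_A²). Setting ∂π_A/∂q_A = 0: 257 - 3q_A - (1/2)(q_K) = 0.
Kestrel's first-order condition: 305 - 5q_K - (1/2)(q_A) = 0.
Rearranging gives the reaction functions q_A = (257 - (1/2)q_K)/3 and q_K = (305 - (1/2)q_A)/5.
Solving the pair: q_A = 76.7797, q_K = 53.3220.
Price P = 321 - (1/2)·130.1017 = 255.9492.
Kestrel's profit: 255.9492·53.3220 - 16·53.3220 - 2·53.3220² = 7108.0982.

7108.10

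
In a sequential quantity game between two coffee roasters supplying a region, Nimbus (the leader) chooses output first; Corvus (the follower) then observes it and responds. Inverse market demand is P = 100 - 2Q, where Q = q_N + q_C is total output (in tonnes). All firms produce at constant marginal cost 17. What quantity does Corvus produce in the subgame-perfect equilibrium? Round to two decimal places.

10.38

Solve by backward induction. Given q_N, the follower Corvus maximises π_C = (100 - 2q_N - 2q_C)q_C - 17q_C.
Setting the follower's marginal profit to zero, 83 - 2q_N - 4q_C = 0, i.e. q_C = (83 - 2q_N)/4.
The leader anticipates this reaction. Substituting into P = 100 - 2Q gives P = 117/2 - q_N, so π_N = (117/2 - q_N)q_N - 17q_N.
The leader's first-order condition 83/2 - 2q_N = 0 yields q_N = 83/4.
Then q_C = (83 - 2·(83/4))/4 = 83/8.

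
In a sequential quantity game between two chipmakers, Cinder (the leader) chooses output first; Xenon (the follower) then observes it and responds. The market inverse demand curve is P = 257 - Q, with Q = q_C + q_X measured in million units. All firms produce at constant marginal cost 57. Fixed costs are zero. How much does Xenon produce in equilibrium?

The follower Xenon best-responds to any q_C: π_X = (257 - Q)q_X - 57q_X.
Setting the follower's marginal profit to zero, 200 - q_C - 2q_X = 0, i.e. q_X = (200 - q_C)/2.
Cinder substitutes q_X(q_C) into its own profit: π_C = q_C(257 - q_C - (200 - q_C)/2) - 57q_C = (157 - (1/2)q_C)q_C - 57q_C.
Leader FOC: 100 - q_C = 0, so q_C = 100.
Then q_X = (200 - 100)/2 = 50.

50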